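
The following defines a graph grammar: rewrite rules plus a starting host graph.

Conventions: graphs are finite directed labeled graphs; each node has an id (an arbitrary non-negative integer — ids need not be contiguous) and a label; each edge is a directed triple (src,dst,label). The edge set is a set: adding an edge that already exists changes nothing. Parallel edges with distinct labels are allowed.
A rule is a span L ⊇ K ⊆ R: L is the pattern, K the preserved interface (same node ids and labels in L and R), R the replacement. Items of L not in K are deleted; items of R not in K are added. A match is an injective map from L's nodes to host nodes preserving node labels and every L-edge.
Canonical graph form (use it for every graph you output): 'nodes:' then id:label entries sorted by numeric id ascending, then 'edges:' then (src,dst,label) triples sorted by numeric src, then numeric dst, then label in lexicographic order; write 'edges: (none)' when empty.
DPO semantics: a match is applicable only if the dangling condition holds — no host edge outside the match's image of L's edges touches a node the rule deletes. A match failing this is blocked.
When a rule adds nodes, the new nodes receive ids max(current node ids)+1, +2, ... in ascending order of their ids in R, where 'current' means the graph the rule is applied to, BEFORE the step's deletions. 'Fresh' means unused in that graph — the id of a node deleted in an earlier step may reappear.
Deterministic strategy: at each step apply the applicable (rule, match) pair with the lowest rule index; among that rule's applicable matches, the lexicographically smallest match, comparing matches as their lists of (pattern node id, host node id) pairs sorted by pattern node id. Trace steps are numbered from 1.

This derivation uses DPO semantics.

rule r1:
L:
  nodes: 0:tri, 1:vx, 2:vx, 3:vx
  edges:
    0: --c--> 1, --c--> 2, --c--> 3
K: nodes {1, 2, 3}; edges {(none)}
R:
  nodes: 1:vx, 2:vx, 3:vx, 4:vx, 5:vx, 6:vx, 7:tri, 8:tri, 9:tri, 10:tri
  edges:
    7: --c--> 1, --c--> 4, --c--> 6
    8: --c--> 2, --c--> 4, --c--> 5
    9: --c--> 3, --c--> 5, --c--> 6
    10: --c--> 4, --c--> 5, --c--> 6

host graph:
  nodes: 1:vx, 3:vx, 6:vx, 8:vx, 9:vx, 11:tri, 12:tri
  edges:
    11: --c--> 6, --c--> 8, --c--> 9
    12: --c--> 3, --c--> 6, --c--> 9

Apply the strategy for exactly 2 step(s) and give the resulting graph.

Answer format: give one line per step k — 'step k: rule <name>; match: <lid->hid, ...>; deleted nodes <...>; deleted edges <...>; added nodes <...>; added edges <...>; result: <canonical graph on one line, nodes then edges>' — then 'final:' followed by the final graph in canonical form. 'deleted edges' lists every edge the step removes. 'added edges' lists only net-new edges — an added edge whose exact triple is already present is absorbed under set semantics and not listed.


step 1: rule r1; match: 0->11, 1->6, 2->8, 3->9; deleted nodes 11; deleted edges (11,6,c); (11,8,c); (11,9,c); added nodes 13, 14, 15, 16, 17, 18, 19; added edges (16,6,c); (16,13,c); (16,15,c); (17,8,c); (17,13,c); (17,14,c); (18,9,c); (18,14,c); (18,15,c); (19,13,c); (19,14,c); (19,15,c); result: nodes: 1:vx, 3:vx, 6:vx, 8:vx, 9:vx, 12:tri, 13:vx, 14:vx, 15:vx, 16:tri, 17:tri, 18:tri, 19:tri edges: (12,3,c); (12,6,c); (12,9,c); (16,6,c); (16,13,c); (16,15,c); (17,8,c); (17,13,c); (17,14,c); (18,9,c); (18,14,c); (18,15,c); (19,13,c); (19,14,c); (19,15,c)
step 2: rule r1; match: 0->12, 1->3, 2->6, 3->9; deleted nodes 12; deleted edges (12,3,c); (12,6,c); (12,9,c); added nodes 20, 21, 22, 23, 24, 25, 26; added edges (23,3,c); (23,20,c); (23,22,c); (24,6,c); (24,20,c); (24,21,c); (25,9,c); (25,21,c); (25,22,c); (26,20,c); (26,21,c); (26,22,c); result: nodes: 1:vx, 3:vx, 6:vx, 8:vx, 9:vx, 13:vx, 14:vx, 15:vx, 16:tri, 17:tri, 18:tri, 19:tri, 20:vx, 21:vx, 22:vx, 23:tri, 24:tri, 25:tri, 26:tri edges: (16,6,c); (16,13,c); (16,15,c); (17,8,c); (17,13,c); (17,14,c); (18,9,c); (18,14,c); (18,15,c); (19,13,c); (19,14,c); (19,15,c); (23,3,c); (23,20,c); (23,22,c); (24,6,c); (24,20,c); (24,21,c); (25,9,c); (25,21,c); (25,22,c); (26,20,c); (26,21,c); (26,22,c)
final:
nodes: 1:vx, 3:vx, 6:vx, 8:vx, 9:vx, 13:vx, 14:vx, 15:vx, 16:tri, 17:tri, 18:tri, 19:tri, 20:vx, 21:vx, 22:vx, 23:tri, 24:tri, 25:tri, 26:tri
edges: (16,6,c); (16,13,c); (16,15,c); (17,8,c); (17,13,c); (17,14,c); (18,9,c); (18,14,c); (18,15,c); (19,13,c); (19,14,c); (19,15,c); (23,3,c); (23,20,c); (23,22,c); (24,6,c); (24,20,c); (24,21,c); (25,9,c); (25,21,c); (25,22,c); (26,20,c); (26,21,c); (26,22,c)


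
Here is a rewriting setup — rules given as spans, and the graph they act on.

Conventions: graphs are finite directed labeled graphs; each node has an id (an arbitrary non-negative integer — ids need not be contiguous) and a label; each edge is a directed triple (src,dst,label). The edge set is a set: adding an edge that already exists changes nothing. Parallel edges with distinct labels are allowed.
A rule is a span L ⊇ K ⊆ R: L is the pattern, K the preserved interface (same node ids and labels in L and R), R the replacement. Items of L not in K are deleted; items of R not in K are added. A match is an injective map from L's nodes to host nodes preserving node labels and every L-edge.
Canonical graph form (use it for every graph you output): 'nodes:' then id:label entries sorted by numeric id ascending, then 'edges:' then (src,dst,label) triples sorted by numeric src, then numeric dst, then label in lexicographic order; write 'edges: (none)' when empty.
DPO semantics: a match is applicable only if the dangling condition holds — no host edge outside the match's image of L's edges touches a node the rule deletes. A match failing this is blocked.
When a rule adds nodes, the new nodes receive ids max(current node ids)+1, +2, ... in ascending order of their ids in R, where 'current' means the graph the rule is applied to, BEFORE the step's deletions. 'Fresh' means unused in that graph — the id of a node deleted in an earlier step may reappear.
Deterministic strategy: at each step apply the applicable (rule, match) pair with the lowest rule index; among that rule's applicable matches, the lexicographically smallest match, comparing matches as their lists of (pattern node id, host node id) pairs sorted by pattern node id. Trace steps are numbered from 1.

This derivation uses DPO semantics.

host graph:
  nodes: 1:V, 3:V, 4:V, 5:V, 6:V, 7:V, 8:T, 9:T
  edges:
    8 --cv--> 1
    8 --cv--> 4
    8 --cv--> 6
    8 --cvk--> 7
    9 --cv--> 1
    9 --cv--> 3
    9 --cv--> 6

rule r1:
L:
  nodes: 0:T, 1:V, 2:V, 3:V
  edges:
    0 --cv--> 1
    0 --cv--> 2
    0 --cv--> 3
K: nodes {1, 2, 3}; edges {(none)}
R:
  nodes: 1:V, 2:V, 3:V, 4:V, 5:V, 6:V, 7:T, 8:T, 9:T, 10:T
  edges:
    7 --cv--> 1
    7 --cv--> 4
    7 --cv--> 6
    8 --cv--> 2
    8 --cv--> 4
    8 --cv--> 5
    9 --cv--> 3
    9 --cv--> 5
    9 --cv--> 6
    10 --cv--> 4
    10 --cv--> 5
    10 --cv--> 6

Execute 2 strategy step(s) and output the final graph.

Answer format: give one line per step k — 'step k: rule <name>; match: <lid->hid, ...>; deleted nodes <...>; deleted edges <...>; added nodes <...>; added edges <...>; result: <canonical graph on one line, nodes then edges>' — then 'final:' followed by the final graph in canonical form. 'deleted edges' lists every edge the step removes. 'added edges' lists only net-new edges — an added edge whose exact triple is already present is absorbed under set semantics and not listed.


step 1: rule r1; match: 0->9, 1->1, 2->3, 3->6; deleted nodes 9; deleted edges (9,1,cv); (9,3,cv); (9,6,cv); added nodes 10, 11, 12, 13, 14, 15, 16; added edges (13,1,cv); (13,10,cv); (13,12,cv); (14,3,cv); (14,10,cv); (14,11,cv); (15,6,cv); (15,11,cv); (15,12,cv); (16,10,cv); (16,11,cv); (16,12,cv); result: nodes: 1:V, 3:V, 4:V, 5:V, 6:V, 7:V, 8:T, 10:V, 11:V, 12:V, 13:T, 14:T, 15:T, 16:T edges: (8,1,cv); (8,4,cv); (8,6,cv); (8,7,cvk); (13,1,cv); (13,10,cv); (13,12,cv); (14,3,cv); (14,10,cv); (14,11,cv); (15,6,cv); (15,11,cv); (15,12,cv); (16,10,cv); (16,11,cv); (16,12,cv)
step 2: rule r1; match: 0->13, 1->1, 2->10, 3->12; deleted nodes 13; deleted edges (13,1,cv); (13,10,cv); (13,12,cv); added nodes 17, 18, 19, 20, 21, 22, 23; added edges (20,1,cv); (20,17,cv); (20,19,cv); (21,10,cv); (21,17,cv); (21,18,cv); (22,12,cv); (22,18,cv); (22,19,cv); (23,17,cv); (23,18,cv); (23,19,cv); result: nodes: 1:V, 3:V, 4:V, 5:V, 6:V, 7:V, 8:T, 10:V, 11:V, 12:V, 14:T, 15:T, 16:T, 17:V, 18:V, 19:V, 20:T, 21:T, 22:T, 23:T edges: (8,1,cv); (8,4,cv); (8,6,cv); (8,7,cvk); (14,3,cv); (14,10,cv); (14,11,cv); (15,6,cv); (15,11,cv); (15,12,cv); (16,10,cv); (16,11,cv); (16,12,cv); (20,1,cv); (20,17,cv); (20,19,cv); (21,10,cv); (21,17,cv); (21,18,cv); (22,12,cv); (22,18,cv); (22,19,cv); (23,17,cv); (23,18,cv); (23,19,cv)
final:
nodes: 1:V, 3:V, 4:V, 5:V, 6:V, 7:V, 8:T, 10:V, 11:V, 12:V, 14:T, 15:T, 16:T, 17:V, 18:V, 19:V, 20:T, 21:T, 22:T, 23:T
edges: (8,1,cv); (8,4,cv); (8,6,cv); (8,7,cvk); (14,3,cv); (14,10,cv); (14,11,cv); (15,6,cv); (15,11,cv); (15,12,cv); (16,10,cv); (16,11,cv); (16,12,cv); (20,1,cv); (20,17,cv); (20,19,cv); (21,10,cv); (21,17,cv); (21,18,cv); (22,12,cv); (22,18,cv); (22,19,cv); (23,17,cv); (23,18,cv); (23,19,cv)


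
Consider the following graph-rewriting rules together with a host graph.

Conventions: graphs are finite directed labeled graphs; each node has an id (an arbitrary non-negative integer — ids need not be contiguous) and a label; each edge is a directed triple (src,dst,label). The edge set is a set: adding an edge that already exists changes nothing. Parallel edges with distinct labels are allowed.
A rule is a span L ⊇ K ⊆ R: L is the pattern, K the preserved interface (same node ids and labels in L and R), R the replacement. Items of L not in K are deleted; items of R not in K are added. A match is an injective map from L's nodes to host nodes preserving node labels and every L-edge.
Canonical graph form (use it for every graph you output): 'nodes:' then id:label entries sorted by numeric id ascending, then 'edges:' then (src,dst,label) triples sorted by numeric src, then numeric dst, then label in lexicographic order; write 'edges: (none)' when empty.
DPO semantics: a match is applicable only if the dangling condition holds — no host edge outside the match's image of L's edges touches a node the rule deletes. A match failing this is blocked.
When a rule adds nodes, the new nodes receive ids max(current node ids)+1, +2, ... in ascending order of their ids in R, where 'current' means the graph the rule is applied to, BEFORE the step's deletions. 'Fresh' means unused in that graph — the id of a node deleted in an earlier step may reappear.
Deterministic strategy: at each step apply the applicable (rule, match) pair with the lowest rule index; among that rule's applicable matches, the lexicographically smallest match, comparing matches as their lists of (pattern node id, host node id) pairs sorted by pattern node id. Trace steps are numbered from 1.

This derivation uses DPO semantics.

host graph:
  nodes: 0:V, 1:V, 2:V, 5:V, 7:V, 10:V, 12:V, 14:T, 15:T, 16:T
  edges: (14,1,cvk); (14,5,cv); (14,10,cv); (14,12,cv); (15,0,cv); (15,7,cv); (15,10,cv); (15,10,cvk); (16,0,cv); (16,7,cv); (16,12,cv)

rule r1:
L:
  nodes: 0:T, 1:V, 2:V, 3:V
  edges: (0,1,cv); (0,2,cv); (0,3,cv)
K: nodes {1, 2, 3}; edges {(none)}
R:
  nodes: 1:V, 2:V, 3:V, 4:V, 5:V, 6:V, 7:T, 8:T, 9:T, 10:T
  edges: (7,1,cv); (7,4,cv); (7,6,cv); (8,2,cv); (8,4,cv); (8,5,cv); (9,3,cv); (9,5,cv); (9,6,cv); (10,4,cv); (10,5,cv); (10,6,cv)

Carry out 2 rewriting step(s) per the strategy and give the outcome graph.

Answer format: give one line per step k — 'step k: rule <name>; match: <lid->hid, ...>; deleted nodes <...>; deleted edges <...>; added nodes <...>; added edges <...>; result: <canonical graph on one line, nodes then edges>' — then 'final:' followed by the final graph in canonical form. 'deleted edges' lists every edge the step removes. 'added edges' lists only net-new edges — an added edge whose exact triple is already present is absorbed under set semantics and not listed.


step 1: rule r1; match: 0->16, 1->0, 2->7, 3->12; deleted nodes 16; deleted edges (16,0,cv); (16,7,cv); (16,12,cv); added nodes 17, 18, 19, 20, 21, 22, 23; added edges (20,0,cv); (20,17,cv); (20,19,cv); (21,7,cv); (21,17,cv); (21,18,cv); (22,12,cv); (22,18,cv); (22,19,cv); (23,17,cv); (23,18,cv); (23,19,cv); result: nodes: 0:V, 1:V, 2:V, 5:V, 7:V, 10:V, 12:V, 14:T, 15:T, 17:V, 18:V, 19:V, 20:T, 21:T, 22:T, 23:T edges: (14,1,cvk); (14,5,cv); (14,10,cv); (14,12,cv); (15,0,cv); (15,7,cv); (15,10,cv); (15,10,cvk); (20,0,cv); (20,17,cv); (20,19,cv); (21,7,cv); (21,17,cv); (21,18,cv); (22,12,cv); (22,18,cv); (22,19,cv); (23,17,cv); (23,18,cv); (23,19,cv)
step 2: rule r1; match: 0->20, 1->0, 2->17, 3->19; deleted nodes 20; deleted edges (20,0,cv); (20,17,cv); (20,19,cv); added nodes 24, 25, 26, 27, 28, 29, 30; added edges (27,0,cv); (27,24,cv); (27,26,cv); (28,17,cv); (28,24,cv); (28,25,cv); (29,19,cv); (29,25,cv); (29,26,cv); (30,24,cv); (30,25,cv); (30,26,cv); result: nodes: 0:V, 1:V, 2:V, 5:V, 7:V, 10:V, 12:V, 14:T, 15:T, 17:V, 18:V, 19:V, 21:T, 22:T, 23:T, 24:V, 25:V, 26:V, 27:T, 28:T, 29:T, 30:T edges: (14,1,cvk); (14,5,cv); (14,10,cv); (14,12,cv); (15,0,cv); (15,7,cv); (15,10,cv); (15,10,cvk); (21,7,cv); (21,17,cv); (21,18,cv); (22,12,cv); (22,18,cv); (22,19,cv); (23,17,cv); (23,18,cv); (23,19,cv); (27,0,cv); (27,24,cv); (27,26,cv); (28,17,cv); (28,24,cv); (28,25,cv); (29,19,cv); (29,25,cv); (29,26,cv); (30,24,cv); (30,25,cv); (30,26,cv)
final:
nodes: 0:V, 1:V, 2:V, 5:V, 7:V, 10:V, 12:V, 14:T, 15:T, 17:V, 18:V, 19:V, 21:T, 22:T, 23:T, 24:V, 25:V, 26:V, 27:T, 28:T, 29:T, 30:T
edges: (14,1,cvk); (14,5,cv); (14,10,cv); (14,12,cv); (15,0,cv); (15,7,cv); (15,10,cv); (15,10,cvk); (21,7,cv); (21,17,cv); (21,18,cv); (22,12,cv); (22,18,cv); (22,19,cv); (23,17,cv); (23,18,cv); (23,19,cv); (27,0,cv); (27,24,cv); (27,26,cv); (28,17,cv); (28,24,cv); (28,25,cv); (29,19,cv); (29,25,cv); (29,26,cv); (30,24,cv); (30,25,cv); (30,26,cv)


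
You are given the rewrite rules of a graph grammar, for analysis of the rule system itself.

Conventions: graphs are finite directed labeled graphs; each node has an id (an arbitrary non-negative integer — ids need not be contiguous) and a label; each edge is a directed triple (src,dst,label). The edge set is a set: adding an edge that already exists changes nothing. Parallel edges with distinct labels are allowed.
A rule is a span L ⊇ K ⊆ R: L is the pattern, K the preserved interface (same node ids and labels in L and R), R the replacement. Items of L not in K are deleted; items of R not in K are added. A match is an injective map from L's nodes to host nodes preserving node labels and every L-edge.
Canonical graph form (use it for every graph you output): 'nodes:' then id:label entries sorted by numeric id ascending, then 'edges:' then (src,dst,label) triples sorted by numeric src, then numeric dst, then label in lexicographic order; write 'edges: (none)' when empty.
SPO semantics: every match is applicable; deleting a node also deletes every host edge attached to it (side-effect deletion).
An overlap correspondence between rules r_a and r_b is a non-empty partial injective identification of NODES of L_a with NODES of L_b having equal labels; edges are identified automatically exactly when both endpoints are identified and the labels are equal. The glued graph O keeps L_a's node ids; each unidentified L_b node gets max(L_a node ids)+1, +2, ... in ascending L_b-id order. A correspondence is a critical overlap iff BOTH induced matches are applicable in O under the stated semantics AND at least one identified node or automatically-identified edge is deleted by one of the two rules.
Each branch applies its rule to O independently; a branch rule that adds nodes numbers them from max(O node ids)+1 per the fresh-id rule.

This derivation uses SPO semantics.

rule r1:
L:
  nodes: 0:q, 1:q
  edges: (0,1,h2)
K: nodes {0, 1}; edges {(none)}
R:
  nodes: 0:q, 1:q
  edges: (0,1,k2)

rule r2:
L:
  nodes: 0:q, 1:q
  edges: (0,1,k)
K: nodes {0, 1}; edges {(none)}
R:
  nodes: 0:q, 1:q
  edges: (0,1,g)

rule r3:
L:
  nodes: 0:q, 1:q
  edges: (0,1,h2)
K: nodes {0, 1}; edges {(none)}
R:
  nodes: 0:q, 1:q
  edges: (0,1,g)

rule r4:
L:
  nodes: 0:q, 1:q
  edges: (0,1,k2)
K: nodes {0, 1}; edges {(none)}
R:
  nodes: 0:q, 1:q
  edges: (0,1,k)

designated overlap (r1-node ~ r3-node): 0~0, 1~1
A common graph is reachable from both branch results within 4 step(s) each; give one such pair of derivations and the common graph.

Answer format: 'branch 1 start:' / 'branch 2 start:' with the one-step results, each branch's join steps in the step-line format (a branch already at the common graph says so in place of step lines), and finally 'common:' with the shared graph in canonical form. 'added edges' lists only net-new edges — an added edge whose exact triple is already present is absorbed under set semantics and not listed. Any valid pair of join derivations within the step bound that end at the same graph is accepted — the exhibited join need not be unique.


branch 1 start:
nodes: 0:q, 1:q
edges: (0,1,k2)
branch 2 start:
nodes: 0:q, 1:q
edges: (0,1,g)
branch 1 step 1: rule r4; match: 0->0, 1->1; deleted nodes (none); deleted edges (0,1,k2); added nodes (none); added edges (0,1,k); result: nodes: 0:q, 1:q edges: (0,1,k)
branch 1 step 2: rule r2; match: 0->0, 1->1; deleted nodes (none); deleted edges (0,1,k); added nodes (none); added edges (0,1,g); result: nodes: 0:q, 1:q edges: (0,1,g)
branch 2: already at the common graph (0 steps)
common:
nodes: 0:q, 1:q
edges: (0,1,g)


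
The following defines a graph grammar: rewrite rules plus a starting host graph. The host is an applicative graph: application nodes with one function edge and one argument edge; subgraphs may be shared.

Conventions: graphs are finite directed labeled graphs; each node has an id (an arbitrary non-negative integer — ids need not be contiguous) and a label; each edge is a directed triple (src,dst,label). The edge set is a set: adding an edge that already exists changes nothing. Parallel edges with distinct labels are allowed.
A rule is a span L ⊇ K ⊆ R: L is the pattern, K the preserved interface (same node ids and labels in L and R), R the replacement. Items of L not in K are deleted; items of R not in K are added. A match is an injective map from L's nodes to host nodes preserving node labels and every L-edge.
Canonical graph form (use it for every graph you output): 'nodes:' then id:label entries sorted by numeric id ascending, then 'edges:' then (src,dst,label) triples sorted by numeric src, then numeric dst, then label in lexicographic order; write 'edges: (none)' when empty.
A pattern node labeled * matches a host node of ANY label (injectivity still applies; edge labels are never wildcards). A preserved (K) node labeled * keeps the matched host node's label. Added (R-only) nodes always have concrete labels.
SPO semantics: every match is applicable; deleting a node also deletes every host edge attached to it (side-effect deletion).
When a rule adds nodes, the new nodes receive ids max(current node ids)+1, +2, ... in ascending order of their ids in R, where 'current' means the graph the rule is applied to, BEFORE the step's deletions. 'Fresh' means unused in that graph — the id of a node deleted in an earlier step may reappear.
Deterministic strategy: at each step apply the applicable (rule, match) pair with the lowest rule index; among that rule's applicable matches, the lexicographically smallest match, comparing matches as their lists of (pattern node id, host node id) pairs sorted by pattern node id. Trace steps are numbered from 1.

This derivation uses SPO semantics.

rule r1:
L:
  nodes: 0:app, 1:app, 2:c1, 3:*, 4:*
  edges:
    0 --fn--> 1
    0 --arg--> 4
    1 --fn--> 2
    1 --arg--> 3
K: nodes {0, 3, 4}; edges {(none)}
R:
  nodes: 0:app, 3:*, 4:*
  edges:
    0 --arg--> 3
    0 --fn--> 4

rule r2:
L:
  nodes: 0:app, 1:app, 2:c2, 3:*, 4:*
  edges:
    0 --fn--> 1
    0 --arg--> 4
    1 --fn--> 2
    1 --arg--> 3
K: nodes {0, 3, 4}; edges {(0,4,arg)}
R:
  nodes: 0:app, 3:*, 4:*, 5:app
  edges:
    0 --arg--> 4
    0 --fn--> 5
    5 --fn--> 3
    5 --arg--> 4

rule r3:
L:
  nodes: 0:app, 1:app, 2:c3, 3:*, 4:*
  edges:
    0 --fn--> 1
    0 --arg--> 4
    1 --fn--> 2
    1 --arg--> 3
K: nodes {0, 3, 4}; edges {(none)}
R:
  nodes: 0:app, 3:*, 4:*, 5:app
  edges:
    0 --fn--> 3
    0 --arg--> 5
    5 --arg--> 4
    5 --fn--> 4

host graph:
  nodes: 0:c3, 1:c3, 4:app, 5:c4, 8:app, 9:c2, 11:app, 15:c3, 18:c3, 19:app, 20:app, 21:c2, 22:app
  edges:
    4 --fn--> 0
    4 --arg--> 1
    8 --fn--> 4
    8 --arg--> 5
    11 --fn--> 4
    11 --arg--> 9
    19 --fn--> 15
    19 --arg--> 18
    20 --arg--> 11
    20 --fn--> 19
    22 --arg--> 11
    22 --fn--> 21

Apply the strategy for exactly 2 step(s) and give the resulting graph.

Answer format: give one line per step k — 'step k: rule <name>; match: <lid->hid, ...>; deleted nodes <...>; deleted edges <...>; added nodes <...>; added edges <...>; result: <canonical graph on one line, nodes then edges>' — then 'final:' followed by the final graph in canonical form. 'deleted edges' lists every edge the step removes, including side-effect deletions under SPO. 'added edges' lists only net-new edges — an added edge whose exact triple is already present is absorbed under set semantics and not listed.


step 1: rule r3; match: 0->8, 1->4, 2->0, 3->1, 4->5; deleted nodes 0, 4; deleted edges (4,0,fn); (4,1,arg); (8,4,fn); (8,5,arg); (11,4,fn); added nodes 23; added edges (8,1,fn); (8,23,arg); (23,5,arg); (23,5,fn); result: nodes: 1:c3, 5:c4, 8:app, 9:c2, 11:app, 15:c3, 18:c3, 19:app, 20:app, 21:c2, 22:app, 23:app edges: (8,1,fn); (8,23,arg); (11,9,arg); (19,15,fn); (19,18,arg); (20,11,arg); (20,19,fn); (22,11,arg); (22,21,fn); (23,5,arg); (23,5,fn)
step 2: rule r3; match: 0->20, 1->19, 2->15, 3->18, 4->11; deleted nodes 15, 19; deleted edges (19,15,fn); (19,18,arg); (20,11,arg); (20,19,fn); added nodes 24; added edges (20,18,fn); (20,24,arg); (24,11,arg); (24,11,fn); result: nodes: 1:c3, 5:c4, 8:app, 9:c2, 11:app, 18:c3, 20:app, 21:c2, 22:app, 23:app, 24:app edges: (8,1,fn); (8,23,arg); (11,9,arg); (20,18,fn); (20,24,arg); (22,11,arg); (22,21,fn); (23,5,arg); (23,5,fn); (24,11,arg); (24,11,fn)
final:
nodes: 1:c3, 5:c4, 8:app, 9:c2, 11:app, 18:c3, 20:app, 21:c2, 22:app, 23:app, 24:app
edges: (8,1,fn); (8,23,arg); (11,9,arg); (20,18,fn); (20,24,arg); (22,11,arg); (22,21,fn); (23,5,arg); (23,5,fn); (24,11,arg); (24,11,fn)


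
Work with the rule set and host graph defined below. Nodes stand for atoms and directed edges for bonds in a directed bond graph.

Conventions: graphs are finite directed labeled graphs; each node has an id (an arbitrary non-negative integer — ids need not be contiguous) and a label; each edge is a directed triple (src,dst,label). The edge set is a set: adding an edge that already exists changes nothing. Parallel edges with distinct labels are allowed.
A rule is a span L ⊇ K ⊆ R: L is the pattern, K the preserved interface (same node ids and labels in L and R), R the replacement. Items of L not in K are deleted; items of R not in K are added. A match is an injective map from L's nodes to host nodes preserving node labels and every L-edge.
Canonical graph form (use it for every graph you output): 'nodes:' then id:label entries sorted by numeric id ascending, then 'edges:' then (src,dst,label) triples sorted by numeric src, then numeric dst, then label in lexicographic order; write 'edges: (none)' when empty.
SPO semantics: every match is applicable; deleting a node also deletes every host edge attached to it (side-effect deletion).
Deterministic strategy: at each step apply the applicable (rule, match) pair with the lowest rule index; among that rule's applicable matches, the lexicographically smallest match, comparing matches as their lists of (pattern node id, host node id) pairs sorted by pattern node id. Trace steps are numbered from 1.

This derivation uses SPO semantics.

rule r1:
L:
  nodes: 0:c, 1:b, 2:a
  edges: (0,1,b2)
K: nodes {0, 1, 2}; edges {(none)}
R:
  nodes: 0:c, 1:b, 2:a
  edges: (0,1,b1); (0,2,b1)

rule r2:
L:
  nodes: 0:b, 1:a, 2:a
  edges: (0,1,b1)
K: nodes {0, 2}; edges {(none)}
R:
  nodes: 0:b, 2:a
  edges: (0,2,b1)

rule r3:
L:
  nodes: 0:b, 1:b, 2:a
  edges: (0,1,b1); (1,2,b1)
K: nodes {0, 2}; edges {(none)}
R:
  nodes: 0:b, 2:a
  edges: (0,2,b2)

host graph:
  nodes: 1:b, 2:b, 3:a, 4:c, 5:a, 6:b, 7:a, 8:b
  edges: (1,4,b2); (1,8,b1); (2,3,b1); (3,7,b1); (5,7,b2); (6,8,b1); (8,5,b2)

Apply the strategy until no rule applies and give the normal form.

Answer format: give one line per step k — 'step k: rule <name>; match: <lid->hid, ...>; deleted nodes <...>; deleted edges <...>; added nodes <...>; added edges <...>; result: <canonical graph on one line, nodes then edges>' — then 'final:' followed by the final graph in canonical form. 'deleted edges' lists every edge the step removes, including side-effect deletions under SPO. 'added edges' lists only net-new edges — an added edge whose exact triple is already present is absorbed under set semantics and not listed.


step 1: rule r2; match: 0->2, 1->3, 2->5; deleted nodes 3; deleted edges (2,3,b1); (3,7,b1); added nodes (none); added edges (2,5,b1); result: nodes: 1:b, 2:b, 4:c, 5:a, 6:b, 7:a, 8:b edges: (1,4,b2); (1,8,b1); (2,5,b1); (5,7,b2); (6,8,b1); (8,5,b2)
step 2: rule r2; match: 0->2, 1->5, 2->7; deleted nodes 5; deleted edges (2,5,b1); (5,7,b2); (8,5,b2); added nodes (none); added edges (2,7,b1); result: nodes: 1:b, 2:b, 4:c, 6:b, 7:a, 8:b edges: (1,4,b2); (1,8,b1); (2,7,b1); (6,8,b1)
final:
nodes: 1:b, 2:b, 4:c, 6:b, 7:a, 8:b
edges: (1,4,b2); (1,8,b1); (2,7,b1); (6,8,b1)


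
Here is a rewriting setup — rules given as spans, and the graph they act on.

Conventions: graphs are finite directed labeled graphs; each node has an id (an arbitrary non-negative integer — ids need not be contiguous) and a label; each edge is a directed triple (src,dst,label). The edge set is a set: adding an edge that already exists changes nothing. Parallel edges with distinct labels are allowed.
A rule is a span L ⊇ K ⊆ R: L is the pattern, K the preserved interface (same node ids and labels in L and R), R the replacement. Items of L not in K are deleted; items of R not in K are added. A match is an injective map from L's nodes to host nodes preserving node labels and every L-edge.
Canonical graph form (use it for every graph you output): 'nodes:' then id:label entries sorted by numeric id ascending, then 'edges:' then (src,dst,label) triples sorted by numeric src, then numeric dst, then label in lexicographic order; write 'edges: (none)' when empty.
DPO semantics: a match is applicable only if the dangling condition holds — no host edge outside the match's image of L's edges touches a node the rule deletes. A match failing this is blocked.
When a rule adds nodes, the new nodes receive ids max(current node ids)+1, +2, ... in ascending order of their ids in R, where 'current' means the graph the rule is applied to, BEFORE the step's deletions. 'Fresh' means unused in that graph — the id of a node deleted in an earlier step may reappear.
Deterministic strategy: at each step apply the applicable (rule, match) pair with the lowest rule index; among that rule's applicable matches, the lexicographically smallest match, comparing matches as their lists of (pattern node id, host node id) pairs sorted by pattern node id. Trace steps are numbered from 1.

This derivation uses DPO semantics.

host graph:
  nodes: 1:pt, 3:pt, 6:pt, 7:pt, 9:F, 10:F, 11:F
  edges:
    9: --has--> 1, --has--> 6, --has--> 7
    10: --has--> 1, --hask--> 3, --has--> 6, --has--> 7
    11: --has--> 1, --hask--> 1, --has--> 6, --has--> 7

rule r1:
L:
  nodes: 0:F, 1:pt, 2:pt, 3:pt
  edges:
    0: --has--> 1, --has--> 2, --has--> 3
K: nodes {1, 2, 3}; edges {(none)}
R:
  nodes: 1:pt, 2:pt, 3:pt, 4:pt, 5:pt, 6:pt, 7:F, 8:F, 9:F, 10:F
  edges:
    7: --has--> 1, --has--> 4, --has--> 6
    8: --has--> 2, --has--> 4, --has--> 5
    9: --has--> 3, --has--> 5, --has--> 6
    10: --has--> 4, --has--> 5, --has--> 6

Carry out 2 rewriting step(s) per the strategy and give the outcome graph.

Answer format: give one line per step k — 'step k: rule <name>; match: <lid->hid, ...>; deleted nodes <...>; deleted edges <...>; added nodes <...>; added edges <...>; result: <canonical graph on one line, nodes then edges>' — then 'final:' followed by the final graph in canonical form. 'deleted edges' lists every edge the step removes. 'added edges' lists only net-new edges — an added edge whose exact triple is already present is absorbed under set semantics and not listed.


step 1: rule r1; match: 0->9, 1->1, 2->6, 3->7; deleted nodes 9; deleted edges (9,1,has); (9,6,has); (9,7,has); added nodes 12, 13, 14, 15, 16, 17, 18; added edges (15,1,has); (15,12,has); (15,14,has); (16,6,has); (16,12,has); (16,13,has); (17,7,has); (17,13,has); (17,14,has); (18,12,has); (18,13,has); (18,14,has); result: nodes: 1:pt, 3:pt, 6:pt, 7:pt, 10:F, 11:F, 12:pt, 13:pt, 14:pt, 15:F, 16:F, 17:F, 18:F edges: (10,1,has); (10,3,hask); (10,6,has); (10,7,has); (11,1,has); (11,1,hask); (11,6,has); (11,7,has); (15,1,has); (15,12,has); (15,14,has); (16,6,has); (16,12,has); (16,13,has); (17,7,has); (17,13,has); (17,14,has); (18,12,has); (18,13,has); (18,14,has)
step 2: rule r1; match: 0->15, 1->1, 2->12, 3->14; deleted nodes 15; deleted edges (15,1,has); (15,12,has); (15,14,has); added nodes 19, 20, 21, 22, 23, 24, 25; added edges (22,1,has); (22,19,has); (22,21,has); (23,12,has); (23,19,has); (23,20,has); (24,14,has); (24,20,has); (24,21,has); (25,19,has); (25,20,has); (25,21,has); result: nodes: 1:pt, 3:pt, 6:pt, 7:pt, 10:F, 11:F, 12:pt, 13:pt, 14:pt, 16:F, 17:F, 18:F, 19:pt, 20:pt, 21:pt, 22:F, 23:F, 24:F, 25:F edges: (10,1,has); (10,3,hask); (10,6,has); (10,7,has); (11,1,has); (11,1,hask); (11,6,has); (11,7,has); (16,6,has); (16,12,has); (16,13,has); (17,7,has); (17,13,has); (17,14,has); (18,12,has); (18,13,has); (18,14,has); (22,1,has); (22,19,has); (22,21,has); (23,12,has); (23,19,has); (23,20,has); (24,14,has); (24,20,has); (24,21,has); (25,19,has); (25,20,has); (25,21,has)
final:
nodes: 1:pt, 3:pt, 6:pt, 7:pt, 10:F, 11:F, 12:pt, 13:pt, 14:pt, 16:F, 17:F, 18:F, 19:pt, 20:pt, 21:pt, 22:F, 23:F, 24:F, 25:F
edges: (10,1,has); (10,3,hask); (10,6,has); (10,7,has); (11,1,has); (11,1,hask); (11,6,has); (11,7,has); (16,6,has); (16,12,has); (16,13,has); (17,7,has); (17,13,has); (17,14,has); (18,12,has); (18,13,has); (18,14,has); (22,1,has); (22,19,has); (22,21,has); (23,12,has); (23,19,has); (23,20,has); (24,14,has); (24,20,has); (24,21,has); (25,19,has); (25,20,has); (25,21,has)


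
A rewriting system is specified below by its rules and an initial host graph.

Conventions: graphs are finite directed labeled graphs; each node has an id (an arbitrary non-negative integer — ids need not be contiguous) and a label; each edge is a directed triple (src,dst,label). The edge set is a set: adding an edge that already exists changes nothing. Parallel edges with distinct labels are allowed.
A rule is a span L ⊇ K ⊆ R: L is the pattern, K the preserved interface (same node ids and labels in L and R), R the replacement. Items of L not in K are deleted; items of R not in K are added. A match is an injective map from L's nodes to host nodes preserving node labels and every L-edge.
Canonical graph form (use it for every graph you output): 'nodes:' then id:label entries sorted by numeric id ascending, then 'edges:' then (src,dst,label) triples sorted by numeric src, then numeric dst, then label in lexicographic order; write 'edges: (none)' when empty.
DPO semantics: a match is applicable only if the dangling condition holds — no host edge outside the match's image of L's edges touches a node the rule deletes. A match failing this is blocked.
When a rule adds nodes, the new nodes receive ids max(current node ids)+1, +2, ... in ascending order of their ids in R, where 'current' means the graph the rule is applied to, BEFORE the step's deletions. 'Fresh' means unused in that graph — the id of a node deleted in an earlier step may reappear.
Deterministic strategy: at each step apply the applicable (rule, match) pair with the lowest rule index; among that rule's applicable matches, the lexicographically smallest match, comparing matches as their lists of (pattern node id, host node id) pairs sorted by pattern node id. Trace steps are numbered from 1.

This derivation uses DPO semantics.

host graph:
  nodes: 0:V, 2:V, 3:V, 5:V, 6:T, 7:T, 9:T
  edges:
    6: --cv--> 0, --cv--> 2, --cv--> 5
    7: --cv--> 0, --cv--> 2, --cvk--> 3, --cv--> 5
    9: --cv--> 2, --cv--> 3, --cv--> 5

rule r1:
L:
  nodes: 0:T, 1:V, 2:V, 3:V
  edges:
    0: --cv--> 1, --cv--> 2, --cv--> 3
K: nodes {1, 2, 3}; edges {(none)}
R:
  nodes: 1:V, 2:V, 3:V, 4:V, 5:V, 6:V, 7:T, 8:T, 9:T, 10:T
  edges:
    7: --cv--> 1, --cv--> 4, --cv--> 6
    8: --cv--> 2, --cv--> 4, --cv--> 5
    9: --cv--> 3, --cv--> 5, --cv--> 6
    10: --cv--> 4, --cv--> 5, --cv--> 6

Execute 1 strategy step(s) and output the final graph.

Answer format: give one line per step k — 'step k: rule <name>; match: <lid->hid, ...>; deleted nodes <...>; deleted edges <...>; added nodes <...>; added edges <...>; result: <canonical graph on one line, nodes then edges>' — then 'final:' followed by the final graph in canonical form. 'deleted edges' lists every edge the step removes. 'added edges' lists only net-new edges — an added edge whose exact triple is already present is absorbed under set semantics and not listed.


step 1: rule r1; match: 0->6, 1->0, 2->2, 3->5; deleted nodes 6; deleted edges (6,0,cv); (6,2,cv); (6,5,cv); added nodes 10, 11, 12, 13, 14, 15, 16; added edges (13,0,cv); (13,10,cv); (13,12,cv); (14,2,cv); (14,10,cv); (14,11,cv); (15,5,cv); (15,11,cv); (15,12,cv); (16,10,cv); (16,11,cv); (16,12,cv); result: nodes: 0:V, 2:V, 3:V, 5:V, 7:T, 9:T, 10:V, 11:V, 12:V, 13:T, 14:T, 15:T, 16:T edges: (7,0,cv); (7,2,cv); (7,3,cvk); (7,5,cv); (9,2,cv); (9,3,cv); (9,5,cv); (13,0,cv); (13,10,cv); (13,12,cv); (14,2,cv); (14,10,cv); (14,11,cv); (15,5,cv); (15,11,cv); (15,12,cv); (16,10,cv); (16,11,cv); (16,12,cv)
final:
nodes: 0:V, 2:V, 3:V, 5:V, 7:T, 9:T, 10:V, 11:V, 12:V, 13:T, 14:T, 15:T, 16:T
edges: (7,0,cv); (7,2,cv); (7,3,cvk); (7,5,cv); (9,2,cv); (9,3,cv); (9,5,cv); (13,0,cv); (13,10,cv); (13,12,cv); (14,2,cv); (14,10,cv); (14,11,cv); (15,5,cv); (15,11,cv); (15,12,cv); (16,10,cv); (16,11,cv); (16,12,cv)


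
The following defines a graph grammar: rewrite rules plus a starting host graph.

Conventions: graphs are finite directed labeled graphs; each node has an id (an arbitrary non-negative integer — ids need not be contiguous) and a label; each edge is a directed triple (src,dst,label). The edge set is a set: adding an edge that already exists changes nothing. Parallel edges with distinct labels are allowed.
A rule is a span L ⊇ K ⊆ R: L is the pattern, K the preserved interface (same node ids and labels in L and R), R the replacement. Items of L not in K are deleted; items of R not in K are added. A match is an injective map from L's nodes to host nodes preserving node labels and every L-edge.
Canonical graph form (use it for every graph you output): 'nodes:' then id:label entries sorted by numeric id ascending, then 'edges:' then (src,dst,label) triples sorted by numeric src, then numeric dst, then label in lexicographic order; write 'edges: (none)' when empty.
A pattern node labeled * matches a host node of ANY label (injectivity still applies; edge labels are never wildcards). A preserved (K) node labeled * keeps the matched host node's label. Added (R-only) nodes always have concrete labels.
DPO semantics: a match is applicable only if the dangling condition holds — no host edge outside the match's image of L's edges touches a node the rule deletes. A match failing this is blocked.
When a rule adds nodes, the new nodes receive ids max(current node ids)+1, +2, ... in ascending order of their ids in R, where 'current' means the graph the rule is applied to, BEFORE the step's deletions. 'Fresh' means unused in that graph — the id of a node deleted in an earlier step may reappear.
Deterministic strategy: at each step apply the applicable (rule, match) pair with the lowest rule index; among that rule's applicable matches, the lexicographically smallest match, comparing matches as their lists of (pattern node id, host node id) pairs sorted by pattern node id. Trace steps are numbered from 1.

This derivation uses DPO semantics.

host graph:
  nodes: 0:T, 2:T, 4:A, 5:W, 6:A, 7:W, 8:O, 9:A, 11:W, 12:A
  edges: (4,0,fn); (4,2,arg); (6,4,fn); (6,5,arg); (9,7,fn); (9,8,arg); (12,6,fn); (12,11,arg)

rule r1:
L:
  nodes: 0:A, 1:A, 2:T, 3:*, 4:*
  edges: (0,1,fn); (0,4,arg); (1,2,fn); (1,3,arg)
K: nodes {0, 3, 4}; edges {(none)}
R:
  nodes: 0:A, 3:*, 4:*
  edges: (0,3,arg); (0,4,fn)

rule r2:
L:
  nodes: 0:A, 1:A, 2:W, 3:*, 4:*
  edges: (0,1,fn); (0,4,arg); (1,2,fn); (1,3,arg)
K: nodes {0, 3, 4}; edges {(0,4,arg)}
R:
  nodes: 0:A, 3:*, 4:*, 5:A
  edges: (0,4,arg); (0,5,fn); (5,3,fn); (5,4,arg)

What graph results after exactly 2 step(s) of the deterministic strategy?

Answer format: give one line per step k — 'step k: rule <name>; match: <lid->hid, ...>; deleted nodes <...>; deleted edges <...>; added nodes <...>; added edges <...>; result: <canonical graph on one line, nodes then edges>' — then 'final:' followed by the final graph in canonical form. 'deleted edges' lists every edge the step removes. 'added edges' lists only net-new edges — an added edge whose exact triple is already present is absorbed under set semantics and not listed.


step 1: rule r1; match: 0->6, 1->4, 2->0, 3->2, 4->5; deleted nodes 0, 4; deleted edges (4,0,fn); (4,2,arg); (6,4,fn); (6,5,arg); added nodes (none); added edges (6,2,arg); (6,5,fn); result: nodes: 2:T, 5:W, 6:A, 7:W, 8:O, 9:A, 11:W, 12:A edges: (6,2,arg); (6,5,fn); (9,7,fn); (9,8,arg); (12,6,fn); (12,11,arg)
step 2: rule r2; match: 0->12, 1->6, 2->5, 3->2, 4->11; deleted nodes 5, 6; deleted edges (6,2,arg); (6,5,fn); (12,6,fn); added nodes 13; added edges (12,13,fn); (13,2,fn); (13,11,arg); result: nodes: 2:T, 7:W, 8:O, 9:A, 11:W, 12:A, 13:A edges: (9,7,fn); (9,8,arg); (12,11,arg); (12,13,fn); (13,2,fn); (13,11,arg)
final:
nodes: 2:T, 7:W, 8:O, 9:A, 11:W, 12:A, 13:A
edges: (9,7,fn); (9,8,arg); (12,11,arg); (12,13,fn); (13,2,fn); (13,11,arg)


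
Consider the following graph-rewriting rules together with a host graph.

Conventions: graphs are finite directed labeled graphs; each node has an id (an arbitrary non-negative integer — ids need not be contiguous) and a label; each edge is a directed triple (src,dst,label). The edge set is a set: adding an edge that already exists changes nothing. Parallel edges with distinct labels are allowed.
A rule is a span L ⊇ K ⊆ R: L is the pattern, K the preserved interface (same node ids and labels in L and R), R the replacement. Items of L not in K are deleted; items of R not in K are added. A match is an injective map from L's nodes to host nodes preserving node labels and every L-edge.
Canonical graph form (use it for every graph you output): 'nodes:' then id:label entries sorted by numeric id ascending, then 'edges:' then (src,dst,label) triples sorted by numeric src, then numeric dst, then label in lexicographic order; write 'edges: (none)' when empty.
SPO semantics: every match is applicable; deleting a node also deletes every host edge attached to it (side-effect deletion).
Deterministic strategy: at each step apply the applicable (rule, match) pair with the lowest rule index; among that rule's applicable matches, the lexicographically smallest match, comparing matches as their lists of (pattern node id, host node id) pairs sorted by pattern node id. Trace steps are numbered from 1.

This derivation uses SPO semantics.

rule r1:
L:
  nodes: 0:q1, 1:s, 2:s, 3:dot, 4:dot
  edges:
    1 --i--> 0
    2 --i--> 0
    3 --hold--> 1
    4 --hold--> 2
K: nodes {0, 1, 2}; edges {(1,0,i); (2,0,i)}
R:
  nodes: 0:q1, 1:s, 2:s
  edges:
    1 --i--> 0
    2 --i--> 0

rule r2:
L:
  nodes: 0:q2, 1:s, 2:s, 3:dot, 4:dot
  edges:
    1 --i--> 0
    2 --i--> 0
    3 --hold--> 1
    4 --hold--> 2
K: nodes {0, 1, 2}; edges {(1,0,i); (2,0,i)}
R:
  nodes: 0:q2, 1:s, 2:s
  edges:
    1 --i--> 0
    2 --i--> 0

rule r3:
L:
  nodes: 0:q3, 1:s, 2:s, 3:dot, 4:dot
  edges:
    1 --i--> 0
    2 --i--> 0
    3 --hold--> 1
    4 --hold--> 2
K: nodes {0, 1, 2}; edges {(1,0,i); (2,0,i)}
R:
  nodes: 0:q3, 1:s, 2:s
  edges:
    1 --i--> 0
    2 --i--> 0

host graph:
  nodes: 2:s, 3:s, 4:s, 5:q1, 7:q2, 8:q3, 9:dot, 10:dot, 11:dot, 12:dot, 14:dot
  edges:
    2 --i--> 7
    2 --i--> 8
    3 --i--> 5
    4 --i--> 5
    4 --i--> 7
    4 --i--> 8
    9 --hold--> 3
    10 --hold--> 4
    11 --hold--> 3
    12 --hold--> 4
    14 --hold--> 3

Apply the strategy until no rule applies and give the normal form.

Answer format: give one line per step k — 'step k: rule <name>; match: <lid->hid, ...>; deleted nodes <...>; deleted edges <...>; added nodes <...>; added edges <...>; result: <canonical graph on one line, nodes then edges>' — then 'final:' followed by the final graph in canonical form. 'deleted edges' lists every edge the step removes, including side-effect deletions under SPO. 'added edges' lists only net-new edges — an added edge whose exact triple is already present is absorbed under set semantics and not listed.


step 1: rule r1; match: 0->5, 1->3, 2->4, 3->9, 4->10; deleted nodes 9, 10; deleted edges (9,3,hold); (10,4,hold); added nodes (none); added edges (none); result: nodes: 2:s, 3:s, 4:s, 5:q1, 7:q2, 8:q3, 11:dot, 12:dot, 14:dot edges: (2,7,i); (2,8,i); (3,5,i); (4,5,i); (4,7,i); (4,8,i); (11,3,hold); (12,4,hold); (14,3,hold)
step 2: rule r1; match: 0->5, 1->3, 2->4, 3->11, 4->12; deleted nodes 11, 12; deleted edges (11,3,hold); (12,4,hold); added nodes (none); added edges (none); result: nodes: 2:s, 3:s, 4:s, 5:q1, 7:q2, 8:q3, 14:dot edges: (2,7,i); (2,8,i); (3,5,i); (4,5,i); (4,7,i); (4,8,i); (14,3,hold)
final:
nodes: 2:s, 3:s, 4:s, 5:q1, 7:q2, 8:q3, 14:dot
edges: (2,7,i); (2,8,i); (3,5,i); (4,5,i); (4,7,i); (4,8,i); (14,3,hold)
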